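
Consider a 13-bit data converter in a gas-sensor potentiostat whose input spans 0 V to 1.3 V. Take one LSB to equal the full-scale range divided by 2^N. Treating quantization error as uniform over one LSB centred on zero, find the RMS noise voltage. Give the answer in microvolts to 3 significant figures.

45.8 µV

Span = 1.3 V.
LSB = 1.3 V / 2^13 = 158.69 µV.
σ_q = LSB/√12 = 158.69 µV/3.4641 = 45.8 µV.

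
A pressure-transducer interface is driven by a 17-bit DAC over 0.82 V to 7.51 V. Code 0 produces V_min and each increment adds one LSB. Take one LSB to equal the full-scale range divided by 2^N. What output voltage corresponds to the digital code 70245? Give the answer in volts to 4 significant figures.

4.405 V

Full-scale range = 7.51 V − (0.82 V) = 6.69 V. LSB = 6.69 V / 2^17.
Output = V_min + (70245/131072) × range = 0.82 + 0.535927 × 6.69 V
      = 0.82 V + 3.58535 V = 4.40535 V.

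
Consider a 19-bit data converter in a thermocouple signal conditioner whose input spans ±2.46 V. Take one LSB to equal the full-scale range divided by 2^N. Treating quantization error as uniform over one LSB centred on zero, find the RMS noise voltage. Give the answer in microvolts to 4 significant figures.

The full-scale span is 2.46 − (-2.46) = 4.92 V.
LSB = 4.92 V / 2^19 = 9.38416 µV.
For a uniform distribution on [−LSB/2, +LSB/2], V_rms = LSB/√12 = 9.38416 µV/3.4641 = 2.709 µV.

2.709 µV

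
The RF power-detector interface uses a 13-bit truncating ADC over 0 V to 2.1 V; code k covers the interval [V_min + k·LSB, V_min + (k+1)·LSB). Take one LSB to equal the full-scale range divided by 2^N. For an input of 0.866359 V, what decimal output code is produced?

Full-scale range = 2.1 V. LSB = 2.1 V / 2^13 ≈ 256.3 µV.
code = ⌊(V_in − V_min)/LSB⌋ = ⌊(V_in − V_min) × 2^13 / range⌋
     = ⌊(0.866359 − (0)) × 8192 / 2.1⌋ = ⌊0.866359 × 8192/2.1⌋
     = ⌊3379.625⌋ = 3379.

3379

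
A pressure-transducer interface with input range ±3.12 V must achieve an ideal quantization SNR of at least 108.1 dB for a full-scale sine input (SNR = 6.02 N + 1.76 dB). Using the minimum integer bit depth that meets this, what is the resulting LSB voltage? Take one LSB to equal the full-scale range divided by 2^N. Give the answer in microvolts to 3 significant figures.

Span: 3.12 V − (-3.12 V) = 6.24 V.
6.02 N + 1.76 ≥ 108.1 gives N ≥ 17.664, so the minimum integer is 18.
One LSB is 6.24 V / 262144 = 23.8 µV.

23.8 µV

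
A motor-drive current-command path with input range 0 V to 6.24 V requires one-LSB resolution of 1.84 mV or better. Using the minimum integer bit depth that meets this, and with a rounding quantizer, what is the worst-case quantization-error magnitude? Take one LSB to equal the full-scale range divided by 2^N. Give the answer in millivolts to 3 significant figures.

Range is 6.24 V.
6.24 V / 1.84 mV = 3391. Since 2^11 = 2048 and 2^12 = 4096, N = 12.
LSB = 6.24 V / 2^12 = 1.5234 mV.
|e|_max = LSB/2 = 0.762 mV.

0.762 mV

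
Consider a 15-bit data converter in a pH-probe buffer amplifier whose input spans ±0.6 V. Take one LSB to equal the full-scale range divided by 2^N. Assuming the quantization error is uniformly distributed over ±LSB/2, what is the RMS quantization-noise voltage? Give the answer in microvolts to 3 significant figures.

10.6 µV

Span: 0.6 V − (-0.6 V) = 1.2 V.
One LSB is 1.2 V / 32768 = 36.621 µV.
V_rms = LSB/√12 = 36.621 µV / √12 = 10.6 µV.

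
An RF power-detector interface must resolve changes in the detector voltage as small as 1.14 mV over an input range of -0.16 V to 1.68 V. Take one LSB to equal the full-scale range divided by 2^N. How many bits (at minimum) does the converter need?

Range = 1.68 − (-0.16) = 1.84 V.
Required number of levels: 1.84/1.14 mV = 1614.0; smallest N with 2^N ≥ that is 11.

11 bits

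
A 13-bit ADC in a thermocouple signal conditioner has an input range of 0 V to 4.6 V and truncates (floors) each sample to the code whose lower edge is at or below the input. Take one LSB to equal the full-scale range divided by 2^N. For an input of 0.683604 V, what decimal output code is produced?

1217

Full-scale range = 4.6 V. LSB = 4.6 V / 2^13 ≈ 0.5615 mV.
(V_in − V_min) × 2^13/range = (0.683604 − (0)) × 8192/4.6 = 1217.410.
Floor → code = 1217.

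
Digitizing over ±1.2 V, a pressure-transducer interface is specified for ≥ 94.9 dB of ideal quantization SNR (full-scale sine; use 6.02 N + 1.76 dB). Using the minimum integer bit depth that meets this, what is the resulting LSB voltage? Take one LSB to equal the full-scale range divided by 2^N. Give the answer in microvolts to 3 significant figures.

36.6 µV

Full-scale range = 1.2 V − (-1.2 V) = 2.4 V.
Solving 6.02 N ≥ 94.9 − 1.76: N ≥ 15.472. Round up → N = 16.
Step size = 2.4/65536 V = 36.6 µV.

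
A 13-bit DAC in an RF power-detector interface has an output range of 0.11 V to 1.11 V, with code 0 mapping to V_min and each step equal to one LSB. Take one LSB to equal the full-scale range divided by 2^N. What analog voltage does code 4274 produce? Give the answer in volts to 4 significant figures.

The full-scale span is 1.11 − (0.11) = 1 V. LSB = 1 V / 2^13.
V_out = V_min + code × LSB = 0.11 V + 4274 × 1 V / 8192
      = 0.11 V + 0.521729 V = 0.631729 V.

0.6317 V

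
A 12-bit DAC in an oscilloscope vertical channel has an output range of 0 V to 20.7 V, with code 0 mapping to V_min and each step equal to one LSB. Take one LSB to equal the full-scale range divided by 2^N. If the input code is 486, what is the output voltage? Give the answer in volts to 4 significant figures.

Range is 20.7 V. LSB = 20.7 V / 2^12.
V_out = 0 + 486 × (20.7/4096) V
      = 0 + 2.45610 = 2.45610 V.

2.456 V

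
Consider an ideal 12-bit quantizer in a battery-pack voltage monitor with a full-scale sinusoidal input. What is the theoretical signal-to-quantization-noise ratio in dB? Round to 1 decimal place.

74.0 dB

For an ideal N-bit converter with full-scale sine input, SNR = 6.02 N + 1.76 dB. SNR = 6.02 × 12 + 1.76 = 72.24 + 1.76 = 74.00 dB.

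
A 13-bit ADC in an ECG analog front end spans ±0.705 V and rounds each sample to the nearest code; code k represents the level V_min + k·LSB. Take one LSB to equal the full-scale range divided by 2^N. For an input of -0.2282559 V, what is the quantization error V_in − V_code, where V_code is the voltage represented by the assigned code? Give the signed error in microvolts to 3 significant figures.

−25.9 µV

Span: 0.705 V − (-0.705 V) = 1.41 V. LSB = 1.41 V / 2^13 ≈ 172.1 µV.
(-0.2282559 − (-0.705)) / LSB = 0.4767441 × 8192/1.41 = 2769.8494. Nearest integer: k = 2770.
Reconstructed level: -0.705 + 2770 × 1.41/8192 V = -0.2282299805 V.
e = -0.2282559 − (-0.2282299805) = −25.9 µV.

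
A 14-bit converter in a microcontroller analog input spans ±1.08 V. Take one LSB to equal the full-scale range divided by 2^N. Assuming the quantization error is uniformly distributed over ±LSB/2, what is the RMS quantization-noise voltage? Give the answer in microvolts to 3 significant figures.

Range = 1.08 − (-1.08) = 2.16 V.
LSB = 2.16 V ÷ 2^14 = 2.16/16384 V = 131.84 µV.
RMS of a uniform error over width LSB is LSB/√12 = 38.1 µV.

38.1 µV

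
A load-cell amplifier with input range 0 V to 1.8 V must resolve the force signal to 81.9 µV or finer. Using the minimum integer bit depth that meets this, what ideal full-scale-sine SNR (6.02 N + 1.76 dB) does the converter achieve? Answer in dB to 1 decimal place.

Range is 1.8 V.
Required number of levels: 1.8/81.9 µV = 21978; smallest N with 2^N ≥ that is 15.
SNR = 6.02 × 15 + 1.76 = 92.06 dB.

92.1 dB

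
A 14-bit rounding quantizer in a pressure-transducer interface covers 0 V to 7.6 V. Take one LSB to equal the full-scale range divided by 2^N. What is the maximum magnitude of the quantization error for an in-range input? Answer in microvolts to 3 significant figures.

232 µV

Span = 7.6 V.
LSB = 7.6 V / 2^14 = 463.87 µV.
|e|_max = LSB/2 = 232 µV.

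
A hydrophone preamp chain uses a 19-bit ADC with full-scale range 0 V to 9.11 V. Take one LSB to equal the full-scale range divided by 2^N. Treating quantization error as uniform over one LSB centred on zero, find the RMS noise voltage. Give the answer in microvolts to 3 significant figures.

V_FS = 9.11 V.
One LSB is 9.11 V / 524288 = 17.376 µV.
RMS of a uniform error over width LSB is LSB/√12 = 5.02 µV.

5.02 µV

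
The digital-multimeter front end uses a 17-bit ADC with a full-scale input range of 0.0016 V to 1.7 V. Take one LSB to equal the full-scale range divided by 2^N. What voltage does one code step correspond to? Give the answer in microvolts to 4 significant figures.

Span: 1.7 V − (0.0016 V) = 1.6984 V.
Number of codes = 2^17 = 131072.
Step size = 1.6984/131072 V = 12.96 µV.

12.96 µV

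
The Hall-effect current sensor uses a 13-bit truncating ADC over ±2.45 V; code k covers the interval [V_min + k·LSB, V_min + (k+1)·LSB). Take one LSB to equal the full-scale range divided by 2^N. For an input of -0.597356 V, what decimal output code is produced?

3097

Span: 2.45 V − (-2.45 V) = 4.9 V. LSB = 4.9 V / 2^13 ≈ 0.5981 mV.
code = ⌊(V_in − V_min)/LSB⌋ = ⌊(V_in − V_min) × 2^13 / range⌋
     = ⌊(-0.597356 − (-2.45)) × 8192 / 4.9⌋ = ⌊1.852644 × 8192/4.9⌋
     = ⌊3097.318⌋ = 3097.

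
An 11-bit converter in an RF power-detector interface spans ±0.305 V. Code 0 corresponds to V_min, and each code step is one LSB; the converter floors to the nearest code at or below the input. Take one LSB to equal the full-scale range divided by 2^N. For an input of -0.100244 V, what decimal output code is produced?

687

Span: 0.305 V − (-0.305 V) = 0.61 V. LSB = 0.61 V / 2^11 ≈ 297.9 µV.
code = ⌊(V_in − V_min)/LSB⌋ = ⌊(V_in − V_min) × 2^11 / range⌋
     = ⌊(-0.100244 − (-0.305)) × 2048 / 0.61⌋ = ⌊0.204756 × 2048/0.61⌋
     = ⌊687.443⌋ = 687.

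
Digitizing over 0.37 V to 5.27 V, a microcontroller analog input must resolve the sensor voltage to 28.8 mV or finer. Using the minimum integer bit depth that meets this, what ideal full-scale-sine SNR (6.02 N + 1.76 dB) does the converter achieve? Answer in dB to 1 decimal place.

Span: 5.27 V − (0.37 V) = 4.9 V.
Required number of levels: 4.9/28.8 mV = 170.14; smallest N with 2^N ≥ that is 8.
6.02(8) + 1.76 = 49.92 dB.

49.9 dB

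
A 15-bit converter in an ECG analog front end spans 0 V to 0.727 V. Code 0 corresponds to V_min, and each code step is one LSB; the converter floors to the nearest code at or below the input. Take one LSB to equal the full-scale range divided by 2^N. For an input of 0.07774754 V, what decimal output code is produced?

Span = 0.727 V. LSB = 0.727 V / 2^15 ≈ 22.19 µV.
(V_in − V_min) × 2^15/range = (0.07774754 − (0)) × 32768/0.727 = 3504.307.
Floor → code = 3504.

3504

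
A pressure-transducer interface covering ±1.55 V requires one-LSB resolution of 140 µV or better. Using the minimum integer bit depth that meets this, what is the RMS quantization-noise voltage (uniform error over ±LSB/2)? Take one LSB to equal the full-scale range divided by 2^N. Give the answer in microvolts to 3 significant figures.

27.3 µV

The full-scale span is 1.55 − (-1.55) = 3.1 V.
Levels needed ≥ 3.1/140 µV = 22140. 2^15 = 32768 suffices, so N_min = 15.
One LSB is 3.1 V / 32768 = 94.604 µV.
V_rms = LSB/√12 = 27.3 µV.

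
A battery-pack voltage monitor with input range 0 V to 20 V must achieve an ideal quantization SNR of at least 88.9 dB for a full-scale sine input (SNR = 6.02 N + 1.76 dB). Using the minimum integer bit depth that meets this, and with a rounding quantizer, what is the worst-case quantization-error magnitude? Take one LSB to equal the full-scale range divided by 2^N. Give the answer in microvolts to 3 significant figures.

Range is 20 V.
Solving 6.02 N ≥ 88.9 − 1.76: N ≥ 14.475. Round up → N = 15.
One LSB is 20 V / 32768 = 0.61035 mV.
Max error for round-to-nearest is LSB/2 = 305 µV.

305 µV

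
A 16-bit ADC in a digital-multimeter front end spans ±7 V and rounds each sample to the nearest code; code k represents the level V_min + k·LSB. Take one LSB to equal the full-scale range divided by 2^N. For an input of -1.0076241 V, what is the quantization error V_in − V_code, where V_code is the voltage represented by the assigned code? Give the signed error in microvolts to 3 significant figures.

+35.8 µV

Range = 7 − (-7) = 14 V. LSB = 14 V / 2^16 ≈ 213.6 µV.
(V_in − V_min)/LSB = (-1.0076241 − (-7)) × 65536/14 = 28051.1676 → nearest code k = 28051.
Reconstructed level: -7 + 28051 × 14/65536 V = -1.0076599121 V.
e = -1.0076241 − (-1.0076599121) = +35.8 µV.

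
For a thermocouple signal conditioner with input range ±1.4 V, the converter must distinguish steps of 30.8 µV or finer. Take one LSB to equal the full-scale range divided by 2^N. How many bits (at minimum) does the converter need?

Span: 1.4 V − (-1.4 V) = 2.8 V.
2.8 V / 30.8 µV = 90910. Since 2^16 = 65536 and 2^17 = 131072, N = 17.

17 bits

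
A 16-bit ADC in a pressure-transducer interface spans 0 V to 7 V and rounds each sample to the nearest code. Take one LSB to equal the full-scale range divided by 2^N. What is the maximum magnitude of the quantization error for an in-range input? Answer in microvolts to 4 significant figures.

53.41 µV

Range is 7 V.
Step size = 7/65536 V = 106.812 µV.
|e|_max = LSB/2 = 53.41 µV.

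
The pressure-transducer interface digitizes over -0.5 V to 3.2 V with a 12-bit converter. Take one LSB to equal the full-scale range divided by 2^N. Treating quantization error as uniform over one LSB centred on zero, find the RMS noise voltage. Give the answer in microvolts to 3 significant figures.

261 µV

Range = 3.2 − (-0.5) = 3.7 V.
One LSB is 3.7 V / 4096 = 0.90332 mV.
RMS of a uniform error over width LSB is LSB/√12 = 261 µV.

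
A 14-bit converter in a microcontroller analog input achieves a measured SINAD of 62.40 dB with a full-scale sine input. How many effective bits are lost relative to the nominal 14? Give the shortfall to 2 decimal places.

Effective bits = (62.40 − 1.76)/6.02 = 10.0731.
Lost resolution: 14 − 10.0731 = 3.9269 bits.

3.93 bits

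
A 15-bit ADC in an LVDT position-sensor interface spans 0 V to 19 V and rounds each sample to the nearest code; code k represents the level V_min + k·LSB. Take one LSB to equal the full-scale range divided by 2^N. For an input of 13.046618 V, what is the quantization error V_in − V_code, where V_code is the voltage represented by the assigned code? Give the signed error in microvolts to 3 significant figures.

V_FS = 19 V. LSB = 19 V / 2^15 ≈ 0.5798 mV.
(V_in − V_min)/LSB = (13.046618 − (0)) × 32768/19 = 22500.6094 → nearest code k = 22501.
Reconstructed level: 0 + 22501 × 19/32768 V = 13.046844482 V.
e = 13.046618 − (13.046844482) = −226 µV.

−226 µV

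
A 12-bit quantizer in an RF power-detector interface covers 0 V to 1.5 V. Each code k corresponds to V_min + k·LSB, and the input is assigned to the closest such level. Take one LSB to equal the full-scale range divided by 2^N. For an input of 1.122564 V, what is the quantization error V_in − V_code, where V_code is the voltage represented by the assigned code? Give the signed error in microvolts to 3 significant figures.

Full-scale range = 1.5 V. LSB = 1.5 V / 2^12 ≈ 366.2 µV.
(V_in − V_min)/LSB = (1.122564 − (0)) × 4096/1.5 = 3065.3481 → nearest code k = 3065.
Reconstructed level: 0 + 3065 × 1.5/4096 V = 1.122436523 V.
Error = V_in − V_code = 1.122564 − (1.122436523) = +127 µV.

+127 µV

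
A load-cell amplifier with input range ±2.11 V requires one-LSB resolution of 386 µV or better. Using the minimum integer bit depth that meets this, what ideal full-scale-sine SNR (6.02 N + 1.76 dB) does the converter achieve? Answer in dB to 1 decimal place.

86.0 dB

The full-scale span is 2.11 − (-2.11) = 4.22 V.
Levels needed ≥ 4.22/386 µV = 10930. 2^14 = 16384 suffices, so N_min = 14.
SNR = 6.02 × 14 + 1.76 = 86.04 dB.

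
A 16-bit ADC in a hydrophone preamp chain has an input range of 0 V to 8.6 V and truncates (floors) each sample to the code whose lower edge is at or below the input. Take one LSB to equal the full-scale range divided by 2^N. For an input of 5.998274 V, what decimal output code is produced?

V_FS = 8.6 V. LSB = 8.6 V / 2^16 ≈ 131.2 µV.
code = ⌊(V_in − V_min)/LSB⌋ = ⌊(V_in − V_min) × 2^16 / range⌋
     = ⌊(5.998274 − (0)) × 65536 / 8.6⌋ = ⌊5.998274 × 65536/8.6⌋
     = ⌊45709.638⌋ = 45709.

45709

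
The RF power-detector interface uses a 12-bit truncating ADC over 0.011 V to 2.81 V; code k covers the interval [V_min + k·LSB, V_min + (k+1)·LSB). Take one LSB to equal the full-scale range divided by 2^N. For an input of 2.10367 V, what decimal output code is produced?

3062

The full-scale span is 2.81 − (0.011) = 2.799 V. LSB = 2.799 V / 2^12 ≈ 0.6833 mV.
V_in − V_min = 2.10367 − (0.011) = 2.09267 V.
Divide by LSB: 2.09267 × 4096/2.799 = 3062.3710.
Truncating gives code 3062.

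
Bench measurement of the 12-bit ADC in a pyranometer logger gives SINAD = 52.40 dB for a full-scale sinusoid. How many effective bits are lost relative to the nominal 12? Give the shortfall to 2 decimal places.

Effective bits = (52.40 − 1.76)/6.02 = 8.4120.
Lost resolution: 12 − 8.4120 = 3.5880 bits.

3.59 bits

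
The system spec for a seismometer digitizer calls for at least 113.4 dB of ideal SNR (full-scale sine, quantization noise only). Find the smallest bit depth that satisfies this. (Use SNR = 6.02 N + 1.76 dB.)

19 bits

N ≥ (113.4 − 1.76)/6.02 = 18.545 → N_min = 19.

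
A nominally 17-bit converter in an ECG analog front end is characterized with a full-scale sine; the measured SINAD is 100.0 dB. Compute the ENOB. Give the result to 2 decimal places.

16.32 bits

ENOB = (100.0 − 1.76)/6.02 = 16.3189 bits.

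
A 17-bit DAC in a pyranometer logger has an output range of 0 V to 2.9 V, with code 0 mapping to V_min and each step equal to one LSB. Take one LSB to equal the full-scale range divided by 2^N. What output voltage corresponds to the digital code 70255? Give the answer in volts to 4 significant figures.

Full-scale range = 2.9 V. LSB = 2.9 V / 2^17.
V_out = V_min + code × LSB = 0 V + 70255 × 2.9 V / 131072
      = 0 V + 1.55441 V = 1.55441 V.

1.554 V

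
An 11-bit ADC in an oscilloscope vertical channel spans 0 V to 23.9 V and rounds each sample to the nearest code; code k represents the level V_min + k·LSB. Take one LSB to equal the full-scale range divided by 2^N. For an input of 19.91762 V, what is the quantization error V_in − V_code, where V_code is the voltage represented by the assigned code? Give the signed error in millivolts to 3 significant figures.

−2.94 mV

Full-scale range = 23.9 V. LSB = 23.9 V / 2^11 ≈ 11.67 mV.
Position in LSBs: (19.91762 − (0)) × 2048/23.9 = 1706.7484; rounding gives k = 1707.
V_code = V_min + k × range/2^11 = 0 + 1707 × 23.9/2048 = 19.92055664 V.
e = 19.91762 − (19.92055664) = −2.94 mV.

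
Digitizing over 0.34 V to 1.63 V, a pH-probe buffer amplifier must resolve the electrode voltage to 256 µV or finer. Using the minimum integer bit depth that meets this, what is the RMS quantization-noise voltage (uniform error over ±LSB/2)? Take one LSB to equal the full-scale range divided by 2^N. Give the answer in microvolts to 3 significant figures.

The full-scale span is 1.63 − (0.34) = 1.29 V.
Required number of levels: 1.29/256 µV = 5039.1; smallest N with 2^N ≥ that is 13.
LSB = 1.29 V / 2^13 = 157.47 µV.
V_rms = LSB/√12 = 45.5 µV.

45.5 µV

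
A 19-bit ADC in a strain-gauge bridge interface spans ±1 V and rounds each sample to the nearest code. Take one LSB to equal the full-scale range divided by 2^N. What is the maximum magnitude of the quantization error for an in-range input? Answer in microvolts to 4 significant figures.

1.907 µV

Full-scale range = 1 V − (-1 V) = 2 V.
One LSB is 2 V / 524288 = 3.81470 µV.
Worst-case error for round-to-nearest is half an LSB: 1.907 µV.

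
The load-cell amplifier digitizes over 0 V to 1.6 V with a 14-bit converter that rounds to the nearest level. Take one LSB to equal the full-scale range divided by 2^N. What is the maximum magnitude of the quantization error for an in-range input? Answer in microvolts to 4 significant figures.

48.83 µV

Range is 1.6 V.
LSB = 1.6 V ÷ 2^14 = 1.6/16384 V = 97.6563 µV.
Worst-case error for round-to-nearest is half an LSB: 48.83 µV.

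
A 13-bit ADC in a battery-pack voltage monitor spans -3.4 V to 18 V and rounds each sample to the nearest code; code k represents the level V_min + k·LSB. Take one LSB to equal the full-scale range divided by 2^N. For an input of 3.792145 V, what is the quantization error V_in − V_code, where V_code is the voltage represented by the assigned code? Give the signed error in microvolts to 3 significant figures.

+470 µV

The full-scale span is 18 − (-3.4) = 21.4 V. LSB = 21.4 V / 2^13 ≈ 2.612 mV.
(V_in − V_min)/LSB = (3.792145 − (-3.4)) × 8192/21.4 = 2753.1800 → nearest code k = 2753.
Reconstructed level: -3.4 + 2753 × 21.4/8192 V = 3.791674805 V.
V_in − V_code = 3.792145 − (3.791674805) = +470 µV.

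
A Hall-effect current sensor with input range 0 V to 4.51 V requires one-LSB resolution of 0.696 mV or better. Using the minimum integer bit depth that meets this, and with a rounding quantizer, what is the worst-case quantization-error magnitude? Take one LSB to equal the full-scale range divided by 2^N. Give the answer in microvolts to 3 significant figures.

275 µV

Span = 4.51 V.
Levels needed ≥ 4.51/0.696 mV = 6480. 2^13 = 8192 suffices, so N_min = 13.
LSB = 4.51 V ÷ 2^13 = 4.51/8192 V = 0.55054 mV.
|e|_max = LSB/2 = 275 µV.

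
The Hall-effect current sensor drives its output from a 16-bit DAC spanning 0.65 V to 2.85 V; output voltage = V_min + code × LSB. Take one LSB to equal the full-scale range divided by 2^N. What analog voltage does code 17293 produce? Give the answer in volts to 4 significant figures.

The full-scale span is 2.85 − (0.65) = 2.2 V. LSB = 2.2 V / 2^16.
V_out = 0.65 + 17293 × (2.2/65536) V
      = 0.65 + 0.580515 = 1.23051 V.

1.231 V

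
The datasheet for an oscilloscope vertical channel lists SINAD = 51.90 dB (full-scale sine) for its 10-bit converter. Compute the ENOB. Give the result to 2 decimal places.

8.33 bits

(51.90 − 1.76) / 6.02 = 50.14/6.02 = 8.3289 effective bits.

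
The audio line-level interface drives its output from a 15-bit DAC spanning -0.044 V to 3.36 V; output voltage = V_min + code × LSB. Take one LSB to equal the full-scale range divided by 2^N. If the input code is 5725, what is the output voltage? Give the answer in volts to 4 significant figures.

0.5507 V

Full-scale range = 3.36 V − (-0.044 V) = 3.404 V. LSB = 3.404 V / 2^15.
V_out = V_min + code × LSB = -0.044 V + 5725 × 3.404 V / 32768
      = -0.044 + 0.594724 = 0.550724 V.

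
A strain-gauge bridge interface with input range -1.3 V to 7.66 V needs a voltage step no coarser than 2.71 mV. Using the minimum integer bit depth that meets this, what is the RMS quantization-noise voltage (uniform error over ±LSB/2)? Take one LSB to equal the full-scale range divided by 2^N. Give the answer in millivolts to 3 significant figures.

0.631 mV

Range = 7.66 − (-1.3) = 8.96 V.
Required number of levels: 8.96/2.71 mV = 3306.3; smallest N with 2^N ≥ that is 12.
One LSB is 8.96 V / 4096 = 2.1875 mV.
V_rms = LSB/√12 = 0.631 mV.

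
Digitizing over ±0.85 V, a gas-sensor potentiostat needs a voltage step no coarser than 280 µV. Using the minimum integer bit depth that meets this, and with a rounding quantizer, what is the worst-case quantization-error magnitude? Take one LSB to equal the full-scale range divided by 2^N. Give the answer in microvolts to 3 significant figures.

The full-scale span is 0.85 − (-0.85) = 1.7 V.
Need 2^N ≥ 1.7 V / 280 µV = 6071 → N_min = 13.
Step size = 1.7/8192 V = 207.52 µV.
Half an LSB is 104 µV.

104 µV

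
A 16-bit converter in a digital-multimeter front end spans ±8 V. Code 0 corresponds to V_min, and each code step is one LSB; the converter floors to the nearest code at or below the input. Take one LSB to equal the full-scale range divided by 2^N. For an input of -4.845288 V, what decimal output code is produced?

Range = 8 − (-8) = 16 V. LSB = 16 V / 2^16 ≈ 244.1 µV.
V_in − V_min = -4.845288 − (-8) = 3.154712 V.
Divide by LSB: 3.154712 × 65536/16 = 12921.7004.
Truncating gives code 12921.

12921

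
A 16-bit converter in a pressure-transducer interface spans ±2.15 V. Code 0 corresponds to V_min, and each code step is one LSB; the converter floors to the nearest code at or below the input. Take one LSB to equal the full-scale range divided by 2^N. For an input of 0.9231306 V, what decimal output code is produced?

46837

Span: 2.15 V − (-2.15 V) = 4.3 V. LSB = 4.3 V / 2^16 ≈ 65.61 µV.
V_in − V_min = 0.9231306 − (-2.15) = 3.0731306 V.
Divide by LSB: 3.0731306 × 65536/4.3 = 46837.3691.
Truncating gives code 46837.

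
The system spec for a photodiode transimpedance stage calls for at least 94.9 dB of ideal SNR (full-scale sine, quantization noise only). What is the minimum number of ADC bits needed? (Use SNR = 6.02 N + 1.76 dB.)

Required N = ⌈(94.9 − 1.76)/6.02⌉ = ⌈15.472⌉ = 16.

16 bits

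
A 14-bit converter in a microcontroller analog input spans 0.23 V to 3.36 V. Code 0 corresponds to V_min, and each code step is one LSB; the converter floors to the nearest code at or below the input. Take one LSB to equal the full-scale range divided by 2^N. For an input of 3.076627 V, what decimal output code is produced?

14900

Full-scale range = 3.36 V − (0.23 V) = 3.13 V. LSB = 3.13 V / 2^14 ≈ 191.0 µV.
V_in − V_min = 3.076627 − (0.23) = 2.846627 V.
Divide by LSB: 2.846627 × 16384/3.13 = 14900.6827.
Truncating gives code 14900.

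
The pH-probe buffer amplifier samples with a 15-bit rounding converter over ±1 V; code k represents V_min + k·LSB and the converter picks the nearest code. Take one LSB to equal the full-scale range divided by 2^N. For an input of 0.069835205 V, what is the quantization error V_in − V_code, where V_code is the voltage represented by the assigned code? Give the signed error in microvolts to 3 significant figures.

Range = 1 − (-1) = 2 V. LSB = 2 V / 2^15 ≈ 61.04 µV.
(V_in − V_min)/LSB = (0.069835205 − (-1)) × 32768/2 = 17528.1800 → nearest code k = 17528.
V_code = V_min + k × range/2^15 = -1 + 17528 × 2/32768 = 0.069824218750 V.
e = 0.069835205 − (0.069824218750) = +11.0 µV.

+11.0 µV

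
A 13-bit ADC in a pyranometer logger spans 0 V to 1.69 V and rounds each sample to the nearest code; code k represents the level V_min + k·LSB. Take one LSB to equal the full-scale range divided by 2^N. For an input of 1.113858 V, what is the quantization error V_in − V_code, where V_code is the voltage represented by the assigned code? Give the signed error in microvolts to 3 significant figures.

+50.6 µV

Range is 1.69 V. LSB = 1.69 V / 2^13 ≈ 206.3 µV.
(1.113858 − (0)) / LSB = 1.113858 × 8192/1.69 = 5399.2454. Nearest integer: k = 5399.
V_code = 0 + (5399/8192) × 1.69 = 1.113807373 V.
e = 1.113858 − (1.113807373) = +50.6 µV.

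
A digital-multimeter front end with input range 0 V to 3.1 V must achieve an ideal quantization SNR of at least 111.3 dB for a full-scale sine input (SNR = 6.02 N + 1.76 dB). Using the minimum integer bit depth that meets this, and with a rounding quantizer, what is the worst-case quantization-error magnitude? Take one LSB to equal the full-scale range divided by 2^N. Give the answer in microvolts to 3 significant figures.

2.96 µV

Full-scale range = 3.1 V.
N ≥ (111.3 − 1.76)/6.02 = 18.196 → N_min = 19.
LSB = 3.1 V / 2^19 = 5.9128 µV.
Half an LSB is 2.96 µV.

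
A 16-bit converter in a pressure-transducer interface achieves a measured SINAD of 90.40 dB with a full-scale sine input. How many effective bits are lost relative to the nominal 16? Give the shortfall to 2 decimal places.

ENOB = (SINAD − 1.76)/6.02 = (90.40 − 1.76)/6.02 = 14.7243 bits.
Shortfall = 16 − 14.7243 = 1.2757 bits.

1.28 bits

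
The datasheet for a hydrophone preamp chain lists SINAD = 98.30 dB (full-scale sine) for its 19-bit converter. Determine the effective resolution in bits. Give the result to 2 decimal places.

16.04 bits

ENOB = (SINAD − 1.76) / 6.02 = (98.30 − 1.76) / 6.02 = 96.54 / 6.02 = 16.0365.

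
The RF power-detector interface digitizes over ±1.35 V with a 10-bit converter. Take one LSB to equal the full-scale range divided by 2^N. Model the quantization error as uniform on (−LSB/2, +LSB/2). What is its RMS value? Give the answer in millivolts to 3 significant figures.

Range = 1.35 − (-1.35) = 2.7 V.
LSB = 2.7 V / 2^10 = 2.6367 mV.
RMS of a uniform error over width LSB is LSB/√12 = 0.761 mV.

0.761 mV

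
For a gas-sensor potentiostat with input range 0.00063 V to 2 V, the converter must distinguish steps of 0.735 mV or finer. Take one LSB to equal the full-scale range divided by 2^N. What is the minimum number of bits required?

Full-scale range = 2 V − (0.00063 V) = 1.99937 V.
Required number of levels: 1.99937/0.735 mV = 2720.2; smallest N with 2^N ≥ that is 12.

12 bits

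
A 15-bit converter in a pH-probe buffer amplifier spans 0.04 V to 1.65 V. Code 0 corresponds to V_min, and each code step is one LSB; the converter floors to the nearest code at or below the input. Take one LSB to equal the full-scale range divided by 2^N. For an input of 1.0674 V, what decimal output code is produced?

Range = 1.65 − (0.04) = 1.61 V. LSB = 1.61 V / 2^15 ≈ 49.13 µV.
V_in − V_min = 1.0674 − (0.04) = 1.0274 V.
Divide by LSB: 1.0274 × 32768/1.61 = 20910.4616.
Truncating gives code 20910.

20910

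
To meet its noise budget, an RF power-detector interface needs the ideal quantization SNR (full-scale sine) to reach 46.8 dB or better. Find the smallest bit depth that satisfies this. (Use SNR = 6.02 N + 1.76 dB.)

8 bits

6.02 N + 1.76 ≥ 46.8 gives N ≥ 7.482, so the minimum integer is 8.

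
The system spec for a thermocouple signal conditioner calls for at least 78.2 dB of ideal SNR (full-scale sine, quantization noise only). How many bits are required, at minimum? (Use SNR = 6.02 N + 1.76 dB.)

6.02 N + 1.76 ≥ 78.2 gives N ≥ 12.698, so the minimum integer is 13.

13 bits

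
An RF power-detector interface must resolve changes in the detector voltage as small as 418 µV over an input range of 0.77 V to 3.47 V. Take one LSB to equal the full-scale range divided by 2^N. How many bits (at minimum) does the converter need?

13 bits

Full-scale range = 3.47 V − (0.77 V) = 2.7 V.
2.7 V / 418 µV = 6459. Since 2^12 = 4096 and 2^13 = 8192, N = 13.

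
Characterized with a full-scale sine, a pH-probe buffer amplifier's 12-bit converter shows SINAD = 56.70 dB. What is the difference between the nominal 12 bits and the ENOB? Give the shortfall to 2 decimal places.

2.87 bits

Effective bits = (56.70 − 1.76)/6.02 = 9.1262.
12 − 9.1262 = 2.87 bits below nominal.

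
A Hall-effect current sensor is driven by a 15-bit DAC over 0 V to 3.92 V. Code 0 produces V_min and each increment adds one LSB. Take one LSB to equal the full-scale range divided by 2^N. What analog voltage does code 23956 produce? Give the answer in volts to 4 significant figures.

2.866 V

Span = 3.92 V. LSB = 3.92 V / 2^15.
V_out = V_min + code × LSB = 0 V + 23956 × 3.92 V / 32768
      = 0 V + 2.86583 V = 2.86583 V.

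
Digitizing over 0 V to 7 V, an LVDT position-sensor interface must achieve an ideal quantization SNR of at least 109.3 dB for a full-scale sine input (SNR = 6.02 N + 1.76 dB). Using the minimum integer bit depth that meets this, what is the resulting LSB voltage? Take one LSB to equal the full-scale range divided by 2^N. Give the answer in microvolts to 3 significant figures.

Full-scale range = 7 V.
Solving 6.02 N ≥ 109.3 − 1.76: N ≥ 17.864. Round up → N = 18.
One LSB is 7 V / 262144 = 26.7 µV.

26.7 µV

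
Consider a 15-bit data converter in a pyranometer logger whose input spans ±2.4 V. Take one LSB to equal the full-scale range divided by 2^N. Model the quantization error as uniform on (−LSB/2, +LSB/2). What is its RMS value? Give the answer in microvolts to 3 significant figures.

Span: 2.4 V − (-2.4 V) = 4.8 V.
LSB = 4.8 V / 2^15 = 146.48 µV.
For a uniform distribution on [−LSB/2, +LSB/2], V_rms = LSB/√12 = 146.48 µV/3.4641 = 42.3 µV.

42.3 µV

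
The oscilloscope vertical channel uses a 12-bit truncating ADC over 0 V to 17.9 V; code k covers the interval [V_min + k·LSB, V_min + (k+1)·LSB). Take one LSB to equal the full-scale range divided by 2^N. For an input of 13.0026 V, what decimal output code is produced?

2975

Full-scale range = 17.9 V. LSB = 17.9 V / 2^12 ≈ 4.370 mV.
code = ⌊(V_in − V_min)/LSB⌋ = ⌊(V_in − V_min) × 2^12 / range⌋
     = ⌊(13.0026 − (0)) × 4096 / 17.9⌋ = ⌊13.0026 × 4096/17.9⌋
     = ⌊2975.344⌋ = 2975.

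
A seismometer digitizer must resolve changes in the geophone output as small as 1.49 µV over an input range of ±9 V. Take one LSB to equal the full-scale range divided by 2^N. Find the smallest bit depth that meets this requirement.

The full-scale span is 9 − (-9) = 18 V.
Required number of levels: 18/1.49 µV = 1.2081e7; smallest N with 2^N ≥ that is 24.

24 bits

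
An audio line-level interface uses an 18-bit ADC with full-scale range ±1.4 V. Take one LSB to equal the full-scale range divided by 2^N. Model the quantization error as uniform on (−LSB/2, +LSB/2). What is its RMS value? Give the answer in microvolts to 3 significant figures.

3.08 µV

Span: 1.4 V − (-1.4 V) = 2.8 V.
Step size = 2.8/262144 V = 10.681 µV.
V_rms = LSB/√12 = 10.681 µV / √12 = 3.08 µV.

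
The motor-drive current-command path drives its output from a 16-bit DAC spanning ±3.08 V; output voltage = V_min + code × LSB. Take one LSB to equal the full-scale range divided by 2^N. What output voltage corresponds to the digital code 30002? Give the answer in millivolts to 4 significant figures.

The full-scale span is 3.08 − (-3.08) = 6.16 V. LSB = 6.16 V / 2^16.
V_out = -3.08 + 30002 × (6.16/65536) V
      = -3.08 + 2.82001 = -0.259988 V.

-260.0 mV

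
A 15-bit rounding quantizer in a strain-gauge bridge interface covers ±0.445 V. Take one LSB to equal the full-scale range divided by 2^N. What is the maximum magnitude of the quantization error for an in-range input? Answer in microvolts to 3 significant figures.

13.6 µV

Full-scale range = 0.445 V − (-0.445 V) = 0.89 V.
LSB = 0.89 V ÷ 2^15 = 0.89/32768 V = 27.161 µV.
A rounding quantizer has |error| ≤ LSB/2 = 13.6 µV.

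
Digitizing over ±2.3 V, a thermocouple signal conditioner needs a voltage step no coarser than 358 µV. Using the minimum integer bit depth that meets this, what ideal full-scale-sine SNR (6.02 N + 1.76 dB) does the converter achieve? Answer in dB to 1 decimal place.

The full-scale span is 2.3 − (-2.3) = 4.6 V.
Required number of levels: 4.6/358 µV = 12849; smallest N with 2^N ≥ that is 14.
Ideal SNR at N = 14: 6.02·14 + 1.76 = 86.0 dB.

86.0 dB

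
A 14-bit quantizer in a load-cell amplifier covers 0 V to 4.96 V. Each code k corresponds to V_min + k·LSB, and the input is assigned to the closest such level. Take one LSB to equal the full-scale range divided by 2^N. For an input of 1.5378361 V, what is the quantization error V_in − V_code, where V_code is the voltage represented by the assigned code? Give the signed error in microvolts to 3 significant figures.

−54.5 µV

Full-scale range = 4.96 V. LSB = 4.96 V / 2^14 ≈ 302.7 µV.
(1.5378361 − (0)) / LSB = 1.5378361 × 16384/4.96 = 5079.8199. Nearest integer: k = 5080.
V_code = 0 + (5080/16384) × 4.96 = 1.5378906250 V.
e = 1.5378361 − (1.5378906250) = −54.5 µV.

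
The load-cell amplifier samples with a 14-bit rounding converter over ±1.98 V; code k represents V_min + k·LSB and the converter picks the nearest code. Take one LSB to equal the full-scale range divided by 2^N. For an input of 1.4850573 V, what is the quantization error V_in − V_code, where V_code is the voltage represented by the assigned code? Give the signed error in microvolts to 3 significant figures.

+57.3 µV

The full-scale span is 1.98 − (-1.98) = 3.96 V. LSB = 3.96 V / 2^14 ≈ 241.7 µV.
Position in LSBs: (1.4850573 − (-1.98)) × 16384/3.96 = 14336.2371; rounding gives k = 14336.
Reconstructed level: -1.98 + 14336 × 3.96/16384 V = 1.4850000000 V.
V_in − V_code = 1.4850573 − (1.4850000000) = +57.3 µV.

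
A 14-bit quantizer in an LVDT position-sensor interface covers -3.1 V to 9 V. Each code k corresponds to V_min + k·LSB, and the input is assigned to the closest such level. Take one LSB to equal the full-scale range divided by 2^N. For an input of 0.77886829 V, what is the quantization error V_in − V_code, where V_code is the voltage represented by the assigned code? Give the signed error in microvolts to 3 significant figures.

Range = 9 − (-3.1) = 12.1 V. LSB = 12.1 V / 2^14 ≈ 0.7385 mV.
(V_in − V_min)/LSB = (0.77886829 − (-3.1)) × 16384/12.1 = 5252.1800 → nearest code k = 5252.
V_code = V_min + k × range/2^14 = -3.1 + 5252 × 12.1/16384 = 0.77873535156 V.
e = 0.77886829 − (0.77873535156) = +133 µV.

+133 µV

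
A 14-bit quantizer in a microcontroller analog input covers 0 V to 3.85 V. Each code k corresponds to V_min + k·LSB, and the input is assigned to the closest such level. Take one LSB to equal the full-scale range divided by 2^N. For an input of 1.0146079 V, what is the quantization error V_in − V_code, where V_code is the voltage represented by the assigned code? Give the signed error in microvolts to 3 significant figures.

−58.8 µV

Range is 3.85 V. LSB = 3.85 V / 2^14 ≈ 235.0 µV.
(1.0146079 − (0)) / LSB = 1.0146079 × 16384/3.85 = 4317.7496. Nearest integer: k = 4318.
Reconstructed level: 0 + 4318 × 3.85/16384 V = 1.0146667480 V.
V_in − V_code = 1.0146079 − (1.0146667480) = −58.8 µV.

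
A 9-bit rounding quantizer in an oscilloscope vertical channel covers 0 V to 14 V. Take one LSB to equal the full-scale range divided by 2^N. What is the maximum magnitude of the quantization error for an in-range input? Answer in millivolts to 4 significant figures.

13.67 mV

V_FS = 14 V.
LSB = 14 V / 2^9 = 27.3438 mV.
A rounding quantizer has |error| ≤ LSB/2 = 13.67 mV.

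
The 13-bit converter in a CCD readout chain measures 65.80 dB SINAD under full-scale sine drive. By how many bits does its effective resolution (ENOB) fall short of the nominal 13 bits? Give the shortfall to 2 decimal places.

Effective bits = (65.80 − 1.76)/6.02 = 10.6379.
Shortfall = 13 − 10.6379 = 2.3621 bits.

2.36 bits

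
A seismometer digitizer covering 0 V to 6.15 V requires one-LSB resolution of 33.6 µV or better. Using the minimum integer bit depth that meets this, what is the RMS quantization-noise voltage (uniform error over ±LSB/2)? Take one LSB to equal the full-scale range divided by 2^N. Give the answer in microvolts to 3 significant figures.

6.77 µV

Full-scale range = 6.15 V.
Need 2^N ≥ 6.15 V / 33.6 µV = 183000 → N_min = 18.
LSB = 6.15 V / 2^18 = 23.460 µV.
V_rms = LSB/√12 = 6.77 µV.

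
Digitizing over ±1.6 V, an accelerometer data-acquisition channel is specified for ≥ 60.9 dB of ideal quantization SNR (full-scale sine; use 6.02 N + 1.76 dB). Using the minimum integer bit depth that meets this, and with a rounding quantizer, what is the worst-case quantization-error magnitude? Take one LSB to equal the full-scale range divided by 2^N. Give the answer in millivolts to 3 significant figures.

1.56 mV

The full-scale span is 1.6 − (-1.6) = 3.2 V.
6.02 N + 1.76 ≥ 60.9 gives N ≥ 9.824, so the minimum integer is 10.
Step size = 3.2/1024 V = 3.1250 mV.
|e|_max = LSB/2 = 1.56 mV.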